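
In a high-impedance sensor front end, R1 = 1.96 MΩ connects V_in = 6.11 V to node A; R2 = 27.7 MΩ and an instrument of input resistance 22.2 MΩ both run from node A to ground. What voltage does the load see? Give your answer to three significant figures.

V_out ≈ 5.27 V

First combine the lower leg with the load: R2 ‖ R_L = 12.32 MΩ.
Then V_out = V_in · R2'/(R1 + R2') = 6.11 × 12.32/14.28 = 5.272 V.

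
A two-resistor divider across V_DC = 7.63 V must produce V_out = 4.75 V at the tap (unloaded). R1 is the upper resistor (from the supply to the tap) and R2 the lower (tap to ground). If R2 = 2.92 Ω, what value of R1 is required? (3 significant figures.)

R1 ≈ 1.77 Ω

Required fraction k = V_out/V_DC = 0.6225.
R1 = R2·(1/k − 1) = 2.92 × 0.6063 = 1.770 Ω.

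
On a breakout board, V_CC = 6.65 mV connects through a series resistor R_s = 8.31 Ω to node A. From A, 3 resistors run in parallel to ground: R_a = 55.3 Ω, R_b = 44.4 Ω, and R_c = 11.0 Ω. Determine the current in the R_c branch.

I ≈ 0.289 mA

Equivalent of the parallel group: R_p = 7.604 Ω.
Node voltage V_A = V_CC · R_p/(R_s + R_p) = 6.65 × 0.4778 = 3.177 mV.
I(R_c) = V_A / R_c = 3.177/11.0 = 0.2889 mA.
(Equivalently: I_total = 0.4179 mA, then current-divider fraction G_k/ΣG = 0.6912.)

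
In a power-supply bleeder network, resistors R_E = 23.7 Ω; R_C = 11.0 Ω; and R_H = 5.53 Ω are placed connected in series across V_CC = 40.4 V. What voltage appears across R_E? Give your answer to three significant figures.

V ≈ 23.8 V

ΣR = 23.7 + 11.0 + 5.53 = 40.23 Ω.
Voltage divider: V = V_CC · (23.70 / 40.23) = 40.4 × 0.5891 = 23.80 V.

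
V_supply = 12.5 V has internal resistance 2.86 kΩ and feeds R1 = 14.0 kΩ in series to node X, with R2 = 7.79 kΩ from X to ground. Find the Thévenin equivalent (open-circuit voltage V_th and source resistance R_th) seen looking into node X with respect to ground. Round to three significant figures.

V_th ≈ 3.95 V, R_th ≈ 5.33 kΩ

R1' = 2.86 + 14.0 = 16.86 kΩ (source resistance + R1).
Open-circuit (no load on X): V_th = V_supply · R2/(R1' + R2) = 12.5 × 7.79/(16.86 + 7.79) = 3.950 V.
With V_supply suppressed (replaced by a short), R_th = R1' ‖ R2 = (16.86 × 7.79)/(16.86 + 7.79) = 5.328 kΩ.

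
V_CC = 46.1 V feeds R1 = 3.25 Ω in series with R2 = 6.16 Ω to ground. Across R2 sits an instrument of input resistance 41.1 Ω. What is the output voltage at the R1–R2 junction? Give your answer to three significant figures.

First combine the lower leg with the load: R2 ‖ R_L = 5.357 Ω.
Now apply the divider: V_out = 46.1 × 0.6224 = 28.69 V.
(Unloaded it would be 30.2 V; the load pulls it down.)

V_out ≈ 28.7 V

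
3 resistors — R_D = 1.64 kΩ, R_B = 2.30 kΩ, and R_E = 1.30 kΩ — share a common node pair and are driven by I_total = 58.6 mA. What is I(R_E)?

I ≈ 24.9 mA

ΣG = 1/1.64 + 1/2.30 + 1/1.30 = 1.814.
By the current-divider rule, I = I_total · G_k/ΣG = 58.6 × 0.4241 = 24.85 mA.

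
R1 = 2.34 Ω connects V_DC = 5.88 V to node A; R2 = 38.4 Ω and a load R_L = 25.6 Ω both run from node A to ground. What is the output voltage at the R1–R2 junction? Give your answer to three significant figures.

V_out ≈ 5.10 V

The load sits in parallel with R2, giving an effective lower resistance R2' = R2·R_L/(R2+R_L) = 15.36 Ω.
Now apply the divider: V_out = 5.88 × 0.8678 = 5.103 V.
(Unloaded it would be 5.54 V; the load pulls it down.)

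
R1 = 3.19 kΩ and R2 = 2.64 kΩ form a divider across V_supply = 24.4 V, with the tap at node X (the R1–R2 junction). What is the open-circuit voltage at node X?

V_th is the unloaded tap voltage: V_supply · R2/(R1+R2) = 24.4 × 0.4528 = 11.05 V.

V_th ≈ 11.0 V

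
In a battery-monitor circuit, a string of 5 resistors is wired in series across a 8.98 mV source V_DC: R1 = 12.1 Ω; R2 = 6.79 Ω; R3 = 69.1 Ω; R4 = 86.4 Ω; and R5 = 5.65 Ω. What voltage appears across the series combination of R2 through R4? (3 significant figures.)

Series total: ΣR = 12.1 + 6.79 + 69.1 + 86.4 + 5.65 = 180.0 Ω.
R_{R2..R4} = 6.79 + 69.1 + 86.4 = 162.3 Ω.
V = V_DC · R/ΣR = 8.98 × 0.9014 = 8.095 mV.

V ≈ 8.09 mV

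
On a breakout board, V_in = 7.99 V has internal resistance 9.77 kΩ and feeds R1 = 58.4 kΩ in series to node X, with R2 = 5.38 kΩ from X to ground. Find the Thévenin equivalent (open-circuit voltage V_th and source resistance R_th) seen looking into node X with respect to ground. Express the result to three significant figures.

V_th ≈ 0.584 V, R_th ≈ 4.99 kΩ

R1' = 9.77 + 58.4 = 68.17 kΩ (source resistance + R1).
Open-circuit (no load on X): V_th = V_in · R2/(R1' + R2) = 7.99 × 5.38/(68.17 + 5.38) = 0.5844 V.
With V_in suppressed (replaced by a short), R_th = R1' ‖ R2 = (68.17 × 5.38)/(68.17 + 5.38) = 4.986 kΩ.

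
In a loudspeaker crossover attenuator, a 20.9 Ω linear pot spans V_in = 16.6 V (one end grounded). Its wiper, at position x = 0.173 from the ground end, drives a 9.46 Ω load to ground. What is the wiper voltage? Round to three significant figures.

V_out ≈ 2.18 V

Split the track: R_lower = x·R_p = 3.616 Ω, R_upper = (1−x)·R_p = 17.28 Ω.
R_L loads the lower segment: effective lower R = 2.616 Ω.
Loaded-divider output: V_out = 16.6 × 0.1315 = 2.182 V.
(Unloaded: V_out = x·V_in = 2.87 V.)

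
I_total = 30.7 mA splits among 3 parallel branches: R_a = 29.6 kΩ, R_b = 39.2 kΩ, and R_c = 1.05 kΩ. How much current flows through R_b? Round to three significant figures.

I ≈ 0.774 mA

ΣG = 1/29.6 + 1/39.2 + 1/1.05 = 1.012.
By the current-divider rule, I = I_total · G_k/ΣG = 30.7 × 0.02522 = 0.7741 mA.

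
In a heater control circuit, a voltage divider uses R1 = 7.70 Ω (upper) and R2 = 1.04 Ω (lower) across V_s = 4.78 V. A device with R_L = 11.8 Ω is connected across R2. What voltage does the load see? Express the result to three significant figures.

The load sits in parallel with R2, giving an effective lower resistance R2' = R2·R_L/(R2+R_L) = 0.9558 Ω.
Voltage divider with the loaded lower leg: V_out = 4.78 × 0.9558/(7.70 + 0.9558) = 4.78 × 0.1104 = 0.5278 V.
(Unloaded it would be 0.569 V; the load pulls it down.)

V_out ≈ 0.528 V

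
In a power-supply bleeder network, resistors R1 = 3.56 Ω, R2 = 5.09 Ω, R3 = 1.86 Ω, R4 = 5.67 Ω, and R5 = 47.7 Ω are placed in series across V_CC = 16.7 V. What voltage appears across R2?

V ≈ 1.33 V

Series total: ΣR = 3.56 + 5.09 + 1.86 + 5.67 + 47.7 = 63.88 Ω.
Voltage divider: V = V_CC · (5.090 / 63.88) = 16.7 × 0.07968 = 1.331 V.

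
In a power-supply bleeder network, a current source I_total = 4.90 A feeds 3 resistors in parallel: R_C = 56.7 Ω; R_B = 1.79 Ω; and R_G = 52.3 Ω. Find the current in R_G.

ΣG = 1/56.7 + 1/1.79 + 1/52.3 = 0.5954.
R_G takes the fraction G_k/ΣG = 0.01912/0.5954 = 0.03211, so I = 4.90 × 0.03211 = 0.1574 A.

I ≈ 0.157 A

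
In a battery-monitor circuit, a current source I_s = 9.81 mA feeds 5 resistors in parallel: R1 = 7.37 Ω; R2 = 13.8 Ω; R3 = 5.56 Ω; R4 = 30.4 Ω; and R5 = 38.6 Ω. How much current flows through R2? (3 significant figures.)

I ≈ 1.59 mA

Total conductance ΣG = 1/7.37 + 1/13.8 + 1/5.56 + 1/30.4 + 1/38.6 = 0.4468 (units of 1/Ω).
By the current-divider rule, I = I_s · G_k/ΣG = 9.81 × 0.1622 = 1.591 mA.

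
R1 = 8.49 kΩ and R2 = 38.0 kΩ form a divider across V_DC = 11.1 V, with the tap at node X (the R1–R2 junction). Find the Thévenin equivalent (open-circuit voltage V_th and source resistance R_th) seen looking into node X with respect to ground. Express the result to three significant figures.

V_th ≈ 9.07 V, R_th ≈ 6.94 kΩ

Open-circuit (no load on X): V_th = V_DC · R2/(R1 + R2) = 11.1 × 38.0/(8.490 + 38.0) = 9.073 V.
With V_DC suppressed (replaced by a short), R_th = R1 ‖ R2 = (8.490 × 38.0)/(8.490 + 38.0) = 6.940 kΩ.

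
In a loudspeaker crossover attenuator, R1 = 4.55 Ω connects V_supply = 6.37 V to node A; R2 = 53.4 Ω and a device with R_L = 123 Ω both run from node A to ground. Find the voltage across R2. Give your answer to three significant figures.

First combine the lower leg with the load: R2 ‖ R_L = 37.23 Ω.
Then V_out = V_supply · R2'/(R1 + R2') = 6.37 × 37.23/41.78 = 5.676 V.
(Unloaded it would be 5.87 V; the load pulls it down.)

V_out ≈ 5.68 V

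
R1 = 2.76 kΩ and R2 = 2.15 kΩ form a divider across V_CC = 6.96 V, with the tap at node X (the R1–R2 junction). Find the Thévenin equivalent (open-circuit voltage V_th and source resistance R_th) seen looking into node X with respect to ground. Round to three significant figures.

With X open, the divider is unloaded: V_th = 6.96 × 2.15/4.910 = 3.048 V.
With V_CC suppressed (replaced by a short), R_th = R1 ‖ R2 = (2.760 × 2.15)/(2.760 + 2.15) = 1.209 kΩ.

V_th ≈ 3.05 V, R_th ≈ 1.21 kΩ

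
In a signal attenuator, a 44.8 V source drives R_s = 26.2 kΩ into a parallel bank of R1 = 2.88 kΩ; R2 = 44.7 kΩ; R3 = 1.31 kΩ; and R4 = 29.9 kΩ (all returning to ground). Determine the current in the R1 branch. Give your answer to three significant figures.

Parallel bank: R_p = 1/(1/2.88 + 1/44.7 + 1/1.31 + 1/29.9) = 0.8573 kΩ.
V_A = 44.8 × 0.8573/27.06 = 1.420 V.
I(R1) = V_A / R1 = 1.420/2.88 = 0.4929 mA.

I ≈ 0.493 mA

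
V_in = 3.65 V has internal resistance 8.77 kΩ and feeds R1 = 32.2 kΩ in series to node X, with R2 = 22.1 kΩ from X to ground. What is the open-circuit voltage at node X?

V_th ≈ 1.28 V

R1' = 8.77 + 32.2 = 40.97 kΩ (source resistance + R1).
With X open, the divider is unloaded: V_th = 3.65 × 22.1/63.07 = 1.279 V.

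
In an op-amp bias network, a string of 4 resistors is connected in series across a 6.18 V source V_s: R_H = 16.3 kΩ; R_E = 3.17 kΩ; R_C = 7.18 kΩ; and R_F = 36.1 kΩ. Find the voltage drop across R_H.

V ≈ 1.61 V

Series total: ΣR = 16.3 + 3.17 + 7.18 + 36.1 = 62.75 kΩ.
Voltage divider: V = V_s · (16.30 / 62.75) = 6.18 × 0.2598 = 1.605 V.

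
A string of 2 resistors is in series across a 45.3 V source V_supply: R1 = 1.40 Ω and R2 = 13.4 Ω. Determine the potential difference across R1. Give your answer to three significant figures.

Total series resistance ΣR = 1.40 + 13.4 = 14.80 Ω.
By the voltage-divider rule, V = 45.3 × 1.400/14.80 = 4.285 V.

V ≈ 4.29 V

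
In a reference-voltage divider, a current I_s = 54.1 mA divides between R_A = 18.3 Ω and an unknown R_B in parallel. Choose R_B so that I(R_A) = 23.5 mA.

The fraction through R_A equals R_B/(R_A+R_B).
With f = 0.4344, R_B = R_A · f/(1−f) = 18.3 × 0.7680 = 14.05 Ω.

R_B ≈ 14.1 Ω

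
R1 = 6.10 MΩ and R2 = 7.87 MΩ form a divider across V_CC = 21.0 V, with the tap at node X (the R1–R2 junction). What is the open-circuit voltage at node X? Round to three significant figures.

V_th ≈ 11.8 V

V_th is the unloaded tap voltage: V_CC · R2/(R1+R2) = 21.0 × 0.5634 = 11.83 V.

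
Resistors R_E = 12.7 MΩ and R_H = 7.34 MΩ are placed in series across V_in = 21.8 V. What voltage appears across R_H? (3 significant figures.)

ΣR = 12.7 + 7.34 = 20.04 MΩ.
V = V_in · R/ΣR = 21.8 × 0.3663 = 7.985 V.

V ≈ 7.98 V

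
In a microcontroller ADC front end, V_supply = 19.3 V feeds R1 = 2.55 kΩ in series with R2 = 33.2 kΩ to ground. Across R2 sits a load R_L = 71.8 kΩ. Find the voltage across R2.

V_out ≈ 17.4 V

First combine the lower leg with the load: R2 ‖ R_L = 22.70 kΩ.
Then V_out = V_supply · R2'/(R1 + R2') = 19.3 × 22.70/25.25 = 17.35 V.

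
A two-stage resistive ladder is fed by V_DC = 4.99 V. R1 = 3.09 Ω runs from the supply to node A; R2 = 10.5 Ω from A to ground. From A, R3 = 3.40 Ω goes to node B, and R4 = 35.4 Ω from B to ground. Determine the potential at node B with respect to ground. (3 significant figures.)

Looking into the second stage from A: R3 + R4 = 38.80 Ω appears in parallel with R2.
Effective lower resistance at A: R2 ‖ 38.80 = 8.264 Ω.
First divider: V_A = V_DC · 8.264/(3.09 + 8.264) = 3.632 V.
V_B = V_A × 0.9124 = 3.314 V.

V_B ≈ 3.31 V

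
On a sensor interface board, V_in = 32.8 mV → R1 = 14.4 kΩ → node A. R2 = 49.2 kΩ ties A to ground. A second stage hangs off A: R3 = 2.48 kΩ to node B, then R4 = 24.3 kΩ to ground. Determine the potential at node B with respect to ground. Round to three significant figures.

V_B ≈ 16.3 mV

Node A sees R2 in parallel with the series input of stage 2, R3 + R4 = 26.78 kΩ.
Effective lower resistance at A: R2 ‖ 26.78 = 17.34 kΩ.
V_A = 32.8 × 17.34/(14.4 + 17.34) = 17.92 mV.
V_B = V_A × 0.9074 = 16.26 mV.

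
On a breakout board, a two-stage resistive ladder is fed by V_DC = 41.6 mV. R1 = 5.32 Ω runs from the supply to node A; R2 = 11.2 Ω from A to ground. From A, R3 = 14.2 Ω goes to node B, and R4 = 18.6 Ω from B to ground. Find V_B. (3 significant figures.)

V_B ≈ 14.4 mV

Node A sees R2 in parallel with the series input of stage 2, R3 + R4 = 32.80 Ω.
Effective lower resistance at A: R2 ‖ 32.80 = 8.349 Ω.
So V_A = 41.6 × 0.6108 = 25.41 mV.
Stage 2 is unloaded, so V_B = V_A · R4/(R3+R4) = 25.41 × 18.6/32.80 = 14.41 mV.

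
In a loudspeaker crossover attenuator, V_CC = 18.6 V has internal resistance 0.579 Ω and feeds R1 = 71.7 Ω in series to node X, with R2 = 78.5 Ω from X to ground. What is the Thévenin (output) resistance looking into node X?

R_th ≈ 37.6 Ω

R1' = 0.579 + 71.7 = 72.28 Ω (source resistance + R1).
With V_CC suppressed (replaced by a short), R_th = R1' ‖ R2 = (72.28 × 78.5)/(72.28 + 78.5) = 37.63 Ω.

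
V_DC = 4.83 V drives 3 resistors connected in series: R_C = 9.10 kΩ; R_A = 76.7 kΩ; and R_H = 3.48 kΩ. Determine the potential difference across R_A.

ΣR = 9.10 + 76.7 + 3.48 = 89.28 kΩ.
By the voltage-divider rule, V = 4.83 × 76.70/89.28 = 4.149 V.

V ≈ 4.15 V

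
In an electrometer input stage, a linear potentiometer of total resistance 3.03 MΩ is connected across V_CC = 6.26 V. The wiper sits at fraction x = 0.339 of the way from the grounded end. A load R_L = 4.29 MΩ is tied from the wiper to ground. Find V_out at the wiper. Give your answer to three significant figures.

Split the track: R_lower = x·R_p = 1.027 MΩ, R_upper = (1−x)·R_p = 2.003 MΩ.
R_L loads the lower segment: effective lower R = 0.8287 MΩ.
Then V_out = V_CC · 0.8287/(2.003 + 0.8287) = 1.832 V.
(Unloaded: V_out = x·V_CC = 2.12 V.)

V_out ≈ 1.83 V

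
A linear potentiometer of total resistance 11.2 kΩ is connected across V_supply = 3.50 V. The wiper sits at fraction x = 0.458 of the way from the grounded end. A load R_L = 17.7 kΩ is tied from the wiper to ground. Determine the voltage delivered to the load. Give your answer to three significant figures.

Lower segment x·R_p = 5.130 kΩ; upper segment (1−x)·R_p = 6.070 kΩ.
Lower segment in parallel with the load: 5.130 ‖ 17.7 = 3.977 kΩ.
V_out = 3.50 × 3.977/(6.070 + 3.977) = 1.385 V.
(Unloaded: V_out = x·V_supply = 1.60 V.)

V_out ≈ 1.39 V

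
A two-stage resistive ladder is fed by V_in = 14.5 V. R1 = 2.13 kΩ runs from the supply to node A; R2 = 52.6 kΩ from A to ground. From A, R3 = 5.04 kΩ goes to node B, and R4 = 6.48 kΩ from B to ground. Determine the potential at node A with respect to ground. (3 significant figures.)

Node A sees R2 in parallel with the series input of stage 2, R3 + R4 = 11.52 kΩ.
Effective lower resistance at A: R2 ‖ 11.52 = 9.450 kΩ.
So V_A = 14.5 × 0.8161 = 11.83 V.

V_A ≈ 11.8 V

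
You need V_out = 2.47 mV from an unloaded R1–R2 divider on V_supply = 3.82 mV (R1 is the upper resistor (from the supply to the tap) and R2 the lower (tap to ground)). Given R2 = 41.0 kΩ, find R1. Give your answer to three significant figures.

R1 ≈ 22.4 kΩ

Required fraction k = V_out/V_supply = 0.6466.
R1 = R2·(1/k − 1) = 41.0 × 0.5466 = 22.41 kΩ.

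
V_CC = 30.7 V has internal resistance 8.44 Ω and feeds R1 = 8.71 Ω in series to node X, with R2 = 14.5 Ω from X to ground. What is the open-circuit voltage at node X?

R1' = 8.44 + 8.71 = 17.15 Ω (source resistance + R1).
With X open, the divider is unloaded: V_th = 30.7 × 14.5/31.65 = 14.06 V.

V_th ≈ 14.1 V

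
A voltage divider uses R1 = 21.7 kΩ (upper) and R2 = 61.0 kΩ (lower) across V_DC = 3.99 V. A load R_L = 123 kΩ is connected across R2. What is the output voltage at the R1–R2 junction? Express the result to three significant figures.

First combine the lower leg with the load: R2 ‖ R_L = 40.78 kΩ.
Then V_out = V_DC · R2'/(R1 + R2') = 3.99 × 40.78/62.48 = 2.604 V.

V_out ≈ 2.60 V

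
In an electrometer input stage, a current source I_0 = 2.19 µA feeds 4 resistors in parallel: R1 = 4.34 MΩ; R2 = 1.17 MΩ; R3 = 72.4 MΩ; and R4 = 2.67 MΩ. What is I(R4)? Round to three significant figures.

Total conductance ΣG = 1/4.34 + 1/1.17 + 1/72.4 + 1/2.67 = 1.473 (units of 1/MΩ).
Current divider: I(R4) = I_0 · G_k/ΣG = 2.19 × (0.3745/1.473) = 2.19 × 0.2542 = 0.5567 µA.

I ≈ 0.557 µA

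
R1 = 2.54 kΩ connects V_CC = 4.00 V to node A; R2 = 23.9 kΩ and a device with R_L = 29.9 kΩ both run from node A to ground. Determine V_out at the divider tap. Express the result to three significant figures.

First combine the lower leg with the load: R2 ‖ R_L = 13.28 kΩ.
Now apply the divider: V_out = 4.00 × 0.8395 = 3.358 V.

V_out ≈ 3.36 V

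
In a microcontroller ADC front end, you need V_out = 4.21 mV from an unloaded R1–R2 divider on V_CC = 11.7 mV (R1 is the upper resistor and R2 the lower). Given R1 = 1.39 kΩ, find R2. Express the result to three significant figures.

V_out/V_CC = R2/(R1+R2) = 0.3598.
So R2 = R1 · V_out/(V_CC − V_out) = 1.39 × 4.21/(11.7 − 4.21) = 1.39 × 0.5621 = 0.7813 kΩ.

R2 ≈ 0.781 kΩ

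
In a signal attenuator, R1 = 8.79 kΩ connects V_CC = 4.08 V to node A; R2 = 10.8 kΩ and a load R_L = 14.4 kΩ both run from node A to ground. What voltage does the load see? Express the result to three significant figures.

V_out ≈ 1.68 V

First combine the lower leg with the load: R2 ‖ R_L = 6.171 kΩ.
Voltage divider with the loaded lower leg: V_out = 4.08 × 6.171/(8.79 + 6.171) = 4.08 × 0.4125 = 1.683 V.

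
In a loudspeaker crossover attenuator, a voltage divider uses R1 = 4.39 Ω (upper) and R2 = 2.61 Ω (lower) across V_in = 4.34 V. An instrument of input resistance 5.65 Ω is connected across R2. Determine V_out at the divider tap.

V_out ≈ 1.25 V

The load sits in parallel with R2, giving an effective lower resistance R2' = R2·R_L/(R2+R_L) = 1.785 Ω.
Now apply the divider: V_out = 4.34 × 0.2891 = 1.255 V.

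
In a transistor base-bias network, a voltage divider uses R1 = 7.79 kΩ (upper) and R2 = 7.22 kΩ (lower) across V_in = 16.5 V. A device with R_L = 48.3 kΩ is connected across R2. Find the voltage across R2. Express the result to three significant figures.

V_out ≈ 7.37 V

The load sits in parallel with R2, giving an effective lower resistance R2' = R2·R_L/(R2+R_L) = 6.281 kΩ.
Then V_out = V_in · R2'/(R1 + R2') = 16.5 × 6.281/14.07 = 7.365 V.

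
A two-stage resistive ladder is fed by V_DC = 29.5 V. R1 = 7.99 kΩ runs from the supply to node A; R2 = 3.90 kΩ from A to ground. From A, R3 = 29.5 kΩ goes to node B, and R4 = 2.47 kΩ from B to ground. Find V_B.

V_B ≈ 0.691 V

Looking into the second stage from A: R3 + R4 = 31.97 kΩ appears in parallel with R2.
R2 ‖ (R3+R4) = 3.476 kΩ.
First divider: V_A = V_DC · 3.476/(7.99 + 3.476) = 8.943 V.
Then the unloaded second divider: V_B = V_A × R4/(R3+R4) = 8.943 × 0.07726 = 0.6909 V.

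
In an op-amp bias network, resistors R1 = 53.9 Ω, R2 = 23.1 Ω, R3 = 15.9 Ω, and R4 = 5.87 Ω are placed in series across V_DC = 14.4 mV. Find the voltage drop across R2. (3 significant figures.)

ΣR = 53.9 + 23.1 + 15.9 + 5.87 = 98.77 Ω.
Voltage divider: V = V_DC · (23.10 / 98.77) = 14.4 × 0.2339 = 3.368 mV.

V ≈ 3.37 mV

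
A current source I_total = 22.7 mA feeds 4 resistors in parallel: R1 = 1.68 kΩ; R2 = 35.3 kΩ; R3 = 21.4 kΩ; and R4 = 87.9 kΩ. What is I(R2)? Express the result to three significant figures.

I ≈ 0.943 mA

ΣG = 1/1.68 + 1/35.3 + 1/21.4 + 1/87.9 = 0.6817.
Current divider: I(R2) = I_total · G_k/ΣG = 22.7 × (0.02833/0.6817) = 22.7 × 0.04156 = 0.9434 mA.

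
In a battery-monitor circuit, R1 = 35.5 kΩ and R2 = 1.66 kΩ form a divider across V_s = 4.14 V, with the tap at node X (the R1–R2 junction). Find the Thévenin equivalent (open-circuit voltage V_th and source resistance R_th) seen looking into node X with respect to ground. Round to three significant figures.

V_th is the unloaded tap voltage: V_s · R2/(R1+R2) = 4.14 × 0.04467 = 0.1849 V.
Zeroing V_s shorts the top of R1 to ground, so R_th = R1 ‖ R2 = 1.586 kΩ.

V_th ≈ 0.185 V, R_th ≈ 1.59 kΩ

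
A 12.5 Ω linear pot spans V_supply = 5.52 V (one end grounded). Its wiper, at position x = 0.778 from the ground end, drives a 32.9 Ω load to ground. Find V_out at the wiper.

V_out ≈ 4.03 V

The pot divides into 2.775 Ω above the wiper and 9.725 Ω below.
R_L loads the lower segment: effective lower R = 7.506 Ω.
V_out = 5.52 × 7.506/(2.775 + 7.506) = 4.030 V.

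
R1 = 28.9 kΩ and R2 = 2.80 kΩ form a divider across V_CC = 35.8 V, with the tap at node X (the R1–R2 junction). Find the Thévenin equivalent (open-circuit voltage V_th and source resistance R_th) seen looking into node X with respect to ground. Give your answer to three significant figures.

V_th is the unloaded tap voltage: V_CC · R2/(R1+R2) = 35.8 × 0.08833 = 3.162 V.
Zeroing V_CC shorts the top of R1 to ground, so R_th = R1 ‖ R2 = 2.553 kΩ.

V_th ≈ 3.16 V, R_th ≈ 2.55 kΩ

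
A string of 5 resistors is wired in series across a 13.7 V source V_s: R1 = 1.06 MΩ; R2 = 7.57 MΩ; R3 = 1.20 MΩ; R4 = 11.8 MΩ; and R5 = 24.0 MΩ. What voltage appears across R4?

Total series resistance ΣR = 1.06 + 7.57 + 1.20 + 11.8 + 24.0 = 45.63 MΩ.
Voltage divider: V = V_s · (11.80 / 45.63) = 13.7 × 0.2586 = 3.543 V.

V ≈ 3.54 V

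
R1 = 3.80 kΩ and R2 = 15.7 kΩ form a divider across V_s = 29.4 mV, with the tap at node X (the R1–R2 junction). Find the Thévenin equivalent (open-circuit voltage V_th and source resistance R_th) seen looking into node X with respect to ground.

V_th ≈ 23.7 mV, R_th ≈ 3.06 kΩ

With X open, the divider is unloaded: V_th = 29.4 × 15.7/19.50 = 23.67 mV.
Zeroing V_s shorts the top of R1 to ground, so R_th = R1 ‖ R2 = 3.059 kΩ.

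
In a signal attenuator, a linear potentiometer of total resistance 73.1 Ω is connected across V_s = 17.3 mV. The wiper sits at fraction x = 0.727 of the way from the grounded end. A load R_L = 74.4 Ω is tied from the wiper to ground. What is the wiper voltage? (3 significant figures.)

V_out ≈ 10.5 mV

The pot divides into 19.96 Ω above the wiper and 53.14 Ω below.
Lower segment in parallel with the load: 53.14 ‖ 74.4 = 31.00 Ω.
Then V_out = V_s · 31.00/(19.96 + 31.00) = 10.52 mV.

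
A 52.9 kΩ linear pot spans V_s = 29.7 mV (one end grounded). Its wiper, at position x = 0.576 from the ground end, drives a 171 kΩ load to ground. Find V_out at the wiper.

V_out ≈ 15.9 mV

Split the track: R_lower = x·R_p = 30.47 kΩ, R_upper = (1−x)·R_p = 22.43 kΩ.
(x·R_p) ‖ R_L = 25.86 kΩ.
Loaded-divider output: V_out = 29.7 × 0.5355 = 15.91 mV.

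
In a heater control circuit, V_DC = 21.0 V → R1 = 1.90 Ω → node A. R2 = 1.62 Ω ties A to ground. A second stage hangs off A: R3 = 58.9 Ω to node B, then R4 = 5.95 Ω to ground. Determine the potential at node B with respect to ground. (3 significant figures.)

V_B ≈ 0.875 V

The second stage (R3 + R4 = 64.85 Ω) loads node A in parallel with R2.
Effective lower resistance at A: R2 ‖ 64.85 = 1.581 Ω.
V_A = 21.0 × 1.581/(1.90 + 1.581) = 9.536 V.
Stage 2 is unloaded, so V_B = V_A · R4/(R3+R4) = 9.536 × 5.95/64.85 = 0.8749 V.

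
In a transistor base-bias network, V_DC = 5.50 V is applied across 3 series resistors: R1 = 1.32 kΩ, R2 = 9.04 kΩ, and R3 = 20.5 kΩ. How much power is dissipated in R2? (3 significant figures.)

P ≈ 0.287 mW

Series current I = V_DC/ΣR = 5.50/30.86 = 0.1782 mA.
V(R2) = I·R = 1.611 V; P = V·I = 1.611 × 0.1782 = 0.2871 mW.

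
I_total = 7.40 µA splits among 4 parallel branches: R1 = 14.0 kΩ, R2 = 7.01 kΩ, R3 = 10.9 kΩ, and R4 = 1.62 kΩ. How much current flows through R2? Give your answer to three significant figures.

ΣG = 1/14.0 + 1/7.01 + 1/10.9 + 1/1.62 = 0.9231.
R2 takes the fraction G_k/ΣG = 0.1427/0.9231 = 0.1545, so I = 7.40 × 0.1545 = 1.144 µA.

I ≈ 1.14 µA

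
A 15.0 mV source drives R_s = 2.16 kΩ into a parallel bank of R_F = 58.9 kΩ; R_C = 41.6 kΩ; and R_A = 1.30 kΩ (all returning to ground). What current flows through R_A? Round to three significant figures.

Equivalent of the parallel group: R_p = 1.234 kΩ.
V_A by voltage divider: V_A = 15.0 × 1.234/(2.16 + 1.234) = 5.454 mV.
Branch current I = V_A/R_A = 5.454/1.30 = 4.196 µA.
(Equivalently: I_total = 4.419 µA, then current-divider fraction G_k/ΣG = 0.9494.)

I ≈ 4.20 µA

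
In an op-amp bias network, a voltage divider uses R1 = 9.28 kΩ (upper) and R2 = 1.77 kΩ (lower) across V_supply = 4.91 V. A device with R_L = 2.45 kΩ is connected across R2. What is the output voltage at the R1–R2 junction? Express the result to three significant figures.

V_out ≈ 0.489 V

First combine the lower leg with the load: R2 ‖ R_L = 1.028 kΩ.
Now apply the divider: V_out = 4.91 × 0.09969 = 0.4895 V.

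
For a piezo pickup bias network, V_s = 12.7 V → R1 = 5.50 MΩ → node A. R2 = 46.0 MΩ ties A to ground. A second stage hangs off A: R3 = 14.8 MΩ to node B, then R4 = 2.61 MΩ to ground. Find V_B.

V_B ≈ 1.33 V

Node A sees R2 in parallel with the series input of stage 2, R3 + R4 = 17.41 MΩ.
Effective lower resistance at A: R2 ‖ 17.41 = 12.63 MΩ.
First divider: V_A = V_s · 12.63/(5.50 + 12.63) = 8.847 V.
Then the unloaded second divider: V_B = V_A × R4/(R3+R4) = 8.847 × 0.1499 = 1.326 V.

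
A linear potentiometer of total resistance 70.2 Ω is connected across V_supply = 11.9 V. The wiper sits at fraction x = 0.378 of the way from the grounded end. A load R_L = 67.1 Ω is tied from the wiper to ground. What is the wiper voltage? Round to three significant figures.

The pot divides into 43.66 Ω above the wiper and 26.54 Ω below.
Lower segment in parallel with the load: 26.54 ‖ 67.1 = 19.02 Ω.
Then V_out = V_supply · 19.02/(43.66 + 19.02) = 3.610 V.
(Unloaded: V_out = x·V_supply = 4.50 V.)

V_out ≈ 3.61 V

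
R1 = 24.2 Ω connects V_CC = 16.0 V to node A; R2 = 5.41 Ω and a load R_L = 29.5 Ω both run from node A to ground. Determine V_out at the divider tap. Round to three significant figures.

V_out ≈ 2.54 V

R2 ‖ R_L = (5.41 × 29.5)/(5.41 + 29.5) = 4.572 Ω.
Voltage divider with the loaded lower leg: V_out = 16.0 × 4.572/(24.2 + 4.572) = 16.0 × 0.1589 = 2.542 V.
(Unloaded it would be 2.92 V; the load pulls it down.)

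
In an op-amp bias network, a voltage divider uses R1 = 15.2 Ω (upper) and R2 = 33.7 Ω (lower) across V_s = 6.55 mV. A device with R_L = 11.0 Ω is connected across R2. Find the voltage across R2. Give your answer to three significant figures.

V_out ≈ 2.31 mV

First combine the lower leg with the load: R2 ‖ R_L = 8.293 Ω.
Voltage divider with the loaded lower leg: V_out = 6.55 × 8.293/(15.2 + 8.293) = 6.55 × 0.3530 = 2.312 mV.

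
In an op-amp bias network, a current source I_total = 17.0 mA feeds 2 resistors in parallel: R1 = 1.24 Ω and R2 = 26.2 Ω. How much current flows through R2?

I ≈ 0.768 mA

With just two branches, the current splits inversely with resistance.
So I = 17.0 × 1.24/27.44 = 0.7682 mA.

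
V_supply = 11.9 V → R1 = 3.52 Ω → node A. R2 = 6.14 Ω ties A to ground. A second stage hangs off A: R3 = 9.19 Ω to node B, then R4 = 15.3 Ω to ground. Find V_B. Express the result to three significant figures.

Looking into the second stage from A: R3 + R4 = 24.49 Ω appears in parallel with R2.
Effective lower resistance at A: R2 ‖ 24.49 = 4.909 Ω.
First divider: V_A = V_supply · 4.909/(3.52 + 4.909) = 6.931 V.
V_B = V_A × 0.6247 = 4.330 V.

V_B ≈ 4.33 V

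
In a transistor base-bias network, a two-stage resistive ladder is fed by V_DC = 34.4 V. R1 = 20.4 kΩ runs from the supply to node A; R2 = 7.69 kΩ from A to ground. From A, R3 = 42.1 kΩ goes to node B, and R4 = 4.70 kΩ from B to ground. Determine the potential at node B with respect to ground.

V_B ≈ 0.845 V

Node A sees R2 in parallel with the series input of stage 2, R3 + R4 = 46.80 kΩ.
Effective lower resistance at A: R2 ‖ 46.80 = 6.605 kΩ.
So V_A = 34.4 × 0.2446 = 8.413 V.
Then the unloaded second divider: V_B = V_A × R4/(R3+R4) = 8.413 × 0.1004 = 0.8449 V.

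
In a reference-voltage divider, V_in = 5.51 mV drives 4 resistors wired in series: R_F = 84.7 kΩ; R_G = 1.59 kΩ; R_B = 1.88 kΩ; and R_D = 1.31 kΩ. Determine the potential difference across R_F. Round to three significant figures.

V ≈ 5.22 mV

Total series resistance ΣR = 84.7 + 1.59 + 1.88 + 1.31 = 89.48 kΩ.
Voltage divider: V = V_in · (84.70 / 89.48) = 5.51 × 0.9466 = 5.216 mV.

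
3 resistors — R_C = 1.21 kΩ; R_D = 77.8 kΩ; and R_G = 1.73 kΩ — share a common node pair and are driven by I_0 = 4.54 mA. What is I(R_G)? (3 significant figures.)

Total conductance ΣG = 1/1.21 + 1/77.8 + 1/1.73 = 1.417 (units of 1/kΩ).
Current divider: I(R_G) = I_0 · G_k/ΣG = 4.54 × (0.5780/1.417) = 4.54 × 0.4078 = 1.852 mA.

I ≈ 1.85 mA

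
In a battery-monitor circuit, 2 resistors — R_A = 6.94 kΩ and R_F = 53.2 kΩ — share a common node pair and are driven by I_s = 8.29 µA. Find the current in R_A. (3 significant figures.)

Two-branch current divider: I_k = I_s · R_other/(R_1 + R_2).
I(R_A) = 8.29 × 53.2/(6.94 + 53.2) = 8.29 × 0.8846 = 7.333 µA.

I ≈ 7.33 µA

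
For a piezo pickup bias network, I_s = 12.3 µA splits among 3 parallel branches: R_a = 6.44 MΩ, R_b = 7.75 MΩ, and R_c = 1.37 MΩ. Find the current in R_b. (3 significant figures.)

I ≈ 1.56 µA

Conductances: ΣG = 1/6.44 + 1/7.75 + 1/1.37 = 1.014 (1/MΩ).
By the current-divider rule, I = I_s · G_k/ΣG = 12.3 × 0.1272 = 1.565 µA.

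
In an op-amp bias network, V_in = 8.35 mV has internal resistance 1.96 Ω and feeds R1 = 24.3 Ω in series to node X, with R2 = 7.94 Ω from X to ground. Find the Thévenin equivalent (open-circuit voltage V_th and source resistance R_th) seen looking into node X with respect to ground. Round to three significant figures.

V_th ≈ 1.94 mV, R_th ≈ 6.10 Ω

R1' = 1.96 + 24.3 = 26.26 Ω (source resistance + R1).
With X open, the divider is unloaded: V_th = 8.35 × 7.94/34.20 = 1.939 mV.
Zeroing V_in shorts the top of R1' to ground, so R_th = R1' ‖ R2 = 6.097 Ω.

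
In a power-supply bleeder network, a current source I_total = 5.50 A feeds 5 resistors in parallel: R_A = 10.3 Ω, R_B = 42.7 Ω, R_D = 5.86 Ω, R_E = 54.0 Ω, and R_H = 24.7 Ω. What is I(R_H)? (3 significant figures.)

I ≈ 0.636 A

Total conductance ΣG = 1/10.3 + 1/42.7 + 1/5.86 + 1/54.0 + 1/24.7 = 0.3502 (units of 1/Ω).
R_H takes the fraction G_k/ΣG = 0.04049/0.3502 = 0.1156, so I = 5.50 × 0.1156 = 0.6359 A.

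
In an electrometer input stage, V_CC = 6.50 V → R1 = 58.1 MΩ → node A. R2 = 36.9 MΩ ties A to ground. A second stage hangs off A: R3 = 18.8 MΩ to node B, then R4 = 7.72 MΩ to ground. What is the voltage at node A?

V_A ≈ 1.36 V

Looking into the second stage from A: R3 + R4 = 26.52 MΩ appears in parallel with R2.
Effective lower resistance at A: R2 ‖ 26.52 = 15.43 MΩ.
First divider: V_A = V_CC · 15.43/(58.1 + 15.43) = 1.364 V.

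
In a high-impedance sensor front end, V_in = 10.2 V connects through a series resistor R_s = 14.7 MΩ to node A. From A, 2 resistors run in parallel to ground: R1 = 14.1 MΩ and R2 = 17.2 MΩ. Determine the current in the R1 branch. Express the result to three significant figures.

Equivalent of the parallel group: R_p = 7.748 MΩ.
V_A by voltage divider: V_A = 10.2 × 7.748/(14.7 + 7.748) = 3.521 V.
I(R1) = V_A / R1 = 3.521/14.1 = 0.2497 µA.

I ≈ 0.250 µA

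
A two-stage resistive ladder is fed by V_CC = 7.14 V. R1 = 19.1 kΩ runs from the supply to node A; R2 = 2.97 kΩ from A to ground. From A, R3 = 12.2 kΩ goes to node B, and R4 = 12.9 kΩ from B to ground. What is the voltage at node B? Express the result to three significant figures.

Node A sees R2 in parallel with the series input of stage 2, R3 + R4 = 25.10 kΩ.
Effective lower resistance at A: R2 ‖ 25.10 = 2.656 kΩ.
First divider: V_A = V_CC · 2.656/(19.1 + 2.656) = 0.8716 V.
Then the unloaded second divider: V_B = V_A × R4/(R3+R4) = 0.8716 × 0.5139 = 0.4479 V.

V_B ≈ 0.448 V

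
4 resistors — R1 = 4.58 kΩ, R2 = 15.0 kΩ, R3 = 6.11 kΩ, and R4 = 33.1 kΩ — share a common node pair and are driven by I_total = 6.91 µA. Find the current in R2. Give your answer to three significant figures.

ΣG = 1/4.58 + 1/15.0 + 1/6.11 + 1/33.1 = 0.4789.
Current divider: I(R2) = I_total · G_k/ΣG = 6.91 × (0.06667/0.4789) = 6.91 × 0.1392 = 0.9620 µA.

I ≈ 0.962 µA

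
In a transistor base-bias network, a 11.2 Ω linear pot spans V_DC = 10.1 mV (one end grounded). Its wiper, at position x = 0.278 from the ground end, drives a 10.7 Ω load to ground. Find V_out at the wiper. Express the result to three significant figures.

V_out ≈ 2.32 mV

The pot divides into 8.086 Ω above the wiper and 3.114 Ω below.
R_L loads the lower segment: effective lower R = 2.412 Ω.
V_out = 10.1 × 2.412/(8.086 + 2.412) = 2.320 mV.
(Unloaded: V_out = x·V_DC = 2.81 mV.)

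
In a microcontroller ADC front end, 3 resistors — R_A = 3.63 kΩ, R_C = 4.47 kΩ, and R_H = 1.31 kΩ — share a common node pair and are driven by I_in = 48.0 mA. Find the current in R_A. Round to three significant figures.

I ≈ 10.5 mA

Total conductance ΣG = 1/3.63 + 1/4.47 + 1/1.31 = 1.263 (units of 1/kΩ).
By the current-divider rule, I = I_in · G_k/ΣG = 48.0 × 0.2182 = 10.47 mA.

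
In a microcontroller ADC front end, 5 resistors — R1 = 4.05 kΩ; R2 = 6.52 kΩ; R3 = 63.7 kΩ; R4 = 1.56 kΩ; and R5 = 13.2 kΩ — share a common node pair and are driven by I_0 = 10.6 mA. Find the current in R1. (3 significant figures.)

Total conductance ΣG = 1/4.05 + 1/6.52 + 1/63.7 + 1/1.56 + 1/13.2 = 1.133 (units of 1/kΩ).
Current divider: I(R1) = I_0 · G_k/ΣG = 10.6 × (0.2469/1.133) = 10.6 × 0.2180 = 2.311 mA.

I ≈ 2.31 mA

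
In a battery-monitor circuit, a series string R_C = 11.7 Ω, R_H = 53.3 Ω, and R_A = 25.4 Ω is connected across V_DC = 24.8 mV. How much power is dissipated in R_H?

Series current I = V_DC/ΣR = 24.8/90.40 = 0.2743 mA.
P = I²R = 0.07526 × 53.3 = 4.011 µW.

P ≈ 4.01 µW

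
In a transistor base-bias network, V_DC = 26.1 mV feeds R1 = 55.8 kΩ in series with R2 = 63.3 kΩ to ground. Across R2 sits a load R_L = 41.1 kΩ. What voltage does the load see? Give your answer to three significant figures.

V_out ≈ 8.06 mV

First combine the lower leg with the load: R2 ‖ R_L = 24.92 kΩ.
Voltage divider with the loaded lower leg: V_out = 26.1 × 24.92/(55.8 + 24.92) = 26.1 × 0.3087 = 8.058 mV.
(Unloaded it would be 13.9 mV; the load pulls it down.)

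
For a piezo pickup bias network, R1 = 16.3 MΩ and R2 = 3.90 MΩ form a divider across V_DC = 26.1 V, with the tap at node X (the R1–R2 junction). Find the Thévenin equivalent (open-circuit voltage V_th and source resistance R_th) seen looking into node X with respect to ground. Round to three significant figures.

Open-circuit (no load on X): V_th = V_DC · R2/(R1 + R2) = 26.1 × 3.90/(16.30 + 3.90) = 5.039 V.
Zeroing V_DC shorts the top of R1 to ground, so R_th = R1 ‖ R2 = 3.147 MΩ.

V_th ≈ 5.04 V, R_th ≈ 3.15 MΩ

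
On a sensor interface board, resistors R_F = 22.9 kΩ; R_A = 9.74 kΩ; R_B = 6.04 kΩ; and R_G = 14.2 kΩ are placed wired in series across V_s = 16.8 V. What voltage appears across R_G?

V ≈ 4.51 V

Total series resistance ΣR = 22.9 + 9.74 + 6.04 + 14.2 = 52.88 kΩ.
V = V_s · R/ΣR = 16.8 × 0.2685 = 4.511 V.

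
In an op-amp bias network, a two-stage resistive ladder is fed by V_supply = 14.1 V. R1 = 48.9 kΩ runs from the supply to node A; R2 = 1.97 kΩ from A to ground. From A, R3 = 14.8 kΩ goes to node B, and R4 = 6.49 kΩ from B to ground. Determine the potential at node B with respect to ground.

The second stage (R3 + R4 = 21.29 kΩ) loads node A in parallel with R2.
Effective lower resistance at A: R2 ‖ 21.29 = 1.803 kΩ.
First divider: V_A = V_supply · 1.803/(48.9 + 1.803) = 0.5014 V.
V_B = V_A × 0.3048 = 0.1529 V.

V_B ≈ 0.153 V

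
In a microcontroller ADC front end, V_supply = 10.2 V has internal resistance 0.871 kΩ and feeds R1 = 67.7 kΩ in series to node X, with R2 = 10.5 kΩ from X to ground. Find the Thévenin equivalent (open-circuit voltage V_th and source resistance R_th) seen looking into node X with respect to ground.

V_th ≈ 1.35 V, R_th ≈ 9.11 kΩ

R1' = 0.871 + 67.7 = 68.57 kΩ (source resistance + R1).
V_th is the unloaded tap voltage: V_supply · R2/(R1'+R2) = 10.2 × 0.1328 = 1.354 V.
Zeroing V_supply shorts the top of R1' to ground, so R_th = R1' ‖ R2 = 9.106 kΩ.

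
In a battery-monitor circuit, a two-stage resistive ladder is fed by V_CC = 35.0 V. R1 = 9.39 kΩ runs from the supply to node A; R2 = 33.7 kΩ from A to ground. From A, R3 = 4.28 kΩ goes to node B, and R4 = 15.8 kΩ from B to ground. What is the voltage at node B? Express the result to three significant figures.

V_B ≈ 15.8 V

Looking into the second stage from A: R3 + R4 = 20.08 kΩ appears in parallel with R2.
Effective lower resistance at A: R2 ‖ 20.08 = 12.58 kΩ.
So V_A = 35.0 × 0.5727 = 20.04 V.
Then the unloaded second divider: V_B = V_A × R4/(R3+R4) = 20.04 × 0.7869 = 15.77 V.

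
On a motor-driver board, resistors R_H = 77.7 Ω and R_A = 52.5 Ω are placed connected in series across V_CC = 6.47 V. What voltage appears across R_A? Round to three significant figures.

Total series resistance ΣR = 77.7 + 52.5 = 130.2 Ω.
By the voltage-divider rule, V = 6.47 × 52.50/130.2 = 2.609 V.

V ≈ 2.61 V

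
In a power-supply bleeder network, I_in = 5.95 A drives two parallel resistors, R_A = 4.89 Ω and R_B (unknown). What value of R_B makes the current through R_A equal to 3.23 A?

In a two-way split, I_A/I_in = R_B/(R_A + R_B).
3.23/5.95 = R_B/(R_A + R_B) → R_B = R_A · (0.5429)/(1 − 0.5429) = 4.89 × 1.187 = 5.807 Ω.

R_B ≈ 5.81 Ω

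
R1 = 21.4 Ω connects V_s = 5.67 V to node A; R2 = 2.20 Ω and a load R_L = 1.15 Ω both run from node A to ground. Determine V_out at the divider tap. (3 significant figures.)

R2 ‖ R_L = (2.20 × 1.15)/(2.20 + 1.15) = 0.7552 Ω.
Then V_out = V_s · R2'/(R1 + R2') = 5.67 × 0.7552/22.16 = 0.1933 V.

V_out ≈ 0.193 V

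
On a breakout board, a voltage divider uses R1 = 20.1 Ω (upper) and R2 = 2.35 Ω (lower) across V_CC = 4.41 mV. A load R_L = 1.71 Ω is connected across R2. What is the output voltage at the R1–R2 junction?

V_out ≈ 0.207 mV

The load sits in parallel with R2, giving an effective lower resistance R2' = R2·R_L/(R2+R_L) = 0.9898 Ω.
Then V_out = V_CC · R2'/(R1 + R2') = 4.41 × 0.9898/21.09 = 0.2070 mV.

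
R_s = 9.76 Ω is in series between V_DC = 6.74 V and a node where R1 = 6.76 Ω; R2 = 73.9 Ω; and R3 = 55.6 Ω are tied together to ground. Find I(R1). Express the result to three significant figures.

Combine the parallel branches: R_p = (1/6.76 + 1/73.9 + 1/55.6)⁻¹ = 5.573 Ω.
Node voltage V_A = V_DC · R_p/(R_s + R_p) = 6.74 × 0.3635 = 2.450 V.
I(R1) = V_A / R1 = 2.450/6.76 = 0.3624 A.

I ≈ 0.362 A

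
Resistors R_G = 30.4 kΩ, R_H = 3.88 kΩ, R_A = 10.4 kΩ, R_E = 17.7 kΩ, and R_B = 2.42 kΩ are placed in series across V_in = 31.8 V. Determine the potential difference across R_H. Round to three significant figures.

Series total: ΣR = 30.4 + 3.88 + 10.4 + 17.7 + 2.42 = 64.80 kΩ.
Voltage divider: V = V_in · (3.880 / 64.80) = 31.8 × 0.05988 = 1.904 V.

V ≈ 1.90 V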